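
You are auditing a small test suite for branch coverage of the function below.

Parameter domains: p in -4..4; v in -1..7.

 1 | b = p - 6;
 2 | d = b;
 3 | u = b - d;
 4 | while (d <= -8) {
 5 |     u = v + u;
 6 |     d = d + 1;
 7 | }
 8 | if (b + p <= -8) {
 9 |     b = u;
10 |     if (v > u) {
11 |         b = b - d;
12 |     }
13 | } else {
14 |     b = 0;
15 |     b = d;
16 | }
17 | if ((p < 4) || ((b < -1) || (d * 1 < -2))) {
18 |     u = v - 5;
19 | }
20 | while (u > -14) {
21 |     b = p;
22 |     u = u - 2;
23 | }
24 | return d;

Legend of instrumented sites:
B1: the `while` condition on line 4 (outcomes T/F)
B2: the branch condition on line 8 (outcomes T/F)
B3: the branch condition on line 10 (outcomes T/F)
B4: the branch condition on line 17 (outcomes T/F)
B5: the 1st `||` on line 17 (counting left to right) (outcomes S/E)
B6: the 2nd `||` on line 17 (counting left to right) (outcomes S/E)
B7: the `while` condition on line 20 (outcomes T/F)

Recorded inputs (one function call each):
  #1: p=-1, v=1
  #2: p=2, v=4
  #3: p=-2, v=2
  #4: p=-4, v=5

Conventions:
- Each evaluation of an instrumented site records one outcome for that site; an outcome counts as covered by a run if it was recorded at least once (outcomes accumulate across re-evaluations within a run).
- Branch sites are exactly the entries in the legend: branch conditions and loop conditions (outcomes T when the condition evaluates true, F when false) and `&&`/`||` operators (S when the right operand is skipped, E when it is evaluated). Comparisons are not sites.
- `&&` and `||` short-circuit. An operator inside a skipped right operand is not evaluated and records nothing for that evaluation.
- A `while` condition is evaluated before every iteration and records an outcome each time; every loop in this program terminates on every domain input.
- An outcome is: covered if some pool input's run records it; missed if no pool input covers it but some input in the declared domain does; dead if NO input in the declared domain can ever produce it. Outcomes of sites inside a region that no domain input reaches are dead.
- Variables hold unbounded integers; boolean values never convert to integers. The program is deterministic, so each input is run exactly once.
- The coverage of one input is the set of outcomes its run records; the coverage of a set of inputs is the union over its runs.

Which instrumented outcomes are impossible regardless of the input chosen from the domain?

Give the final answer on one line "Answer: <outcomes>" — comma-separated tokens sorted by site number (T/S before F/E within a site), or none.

sweeping the full domain (81 inputs) for each outcome:
  B4=F: zero occurrences over every domain input -> dead
  B6=E: zero occurrences over every domain input -> dead
  reachable outcomes have witnesses, e.g. B1=T (e.g. p=-4, v=-1), B1=F (e.g. p=-4, v=-1), B2=T (e.g. p=-4, v=-1), B2=F (e.g. p=0, v=-1)

Answer: B4=F, B6=E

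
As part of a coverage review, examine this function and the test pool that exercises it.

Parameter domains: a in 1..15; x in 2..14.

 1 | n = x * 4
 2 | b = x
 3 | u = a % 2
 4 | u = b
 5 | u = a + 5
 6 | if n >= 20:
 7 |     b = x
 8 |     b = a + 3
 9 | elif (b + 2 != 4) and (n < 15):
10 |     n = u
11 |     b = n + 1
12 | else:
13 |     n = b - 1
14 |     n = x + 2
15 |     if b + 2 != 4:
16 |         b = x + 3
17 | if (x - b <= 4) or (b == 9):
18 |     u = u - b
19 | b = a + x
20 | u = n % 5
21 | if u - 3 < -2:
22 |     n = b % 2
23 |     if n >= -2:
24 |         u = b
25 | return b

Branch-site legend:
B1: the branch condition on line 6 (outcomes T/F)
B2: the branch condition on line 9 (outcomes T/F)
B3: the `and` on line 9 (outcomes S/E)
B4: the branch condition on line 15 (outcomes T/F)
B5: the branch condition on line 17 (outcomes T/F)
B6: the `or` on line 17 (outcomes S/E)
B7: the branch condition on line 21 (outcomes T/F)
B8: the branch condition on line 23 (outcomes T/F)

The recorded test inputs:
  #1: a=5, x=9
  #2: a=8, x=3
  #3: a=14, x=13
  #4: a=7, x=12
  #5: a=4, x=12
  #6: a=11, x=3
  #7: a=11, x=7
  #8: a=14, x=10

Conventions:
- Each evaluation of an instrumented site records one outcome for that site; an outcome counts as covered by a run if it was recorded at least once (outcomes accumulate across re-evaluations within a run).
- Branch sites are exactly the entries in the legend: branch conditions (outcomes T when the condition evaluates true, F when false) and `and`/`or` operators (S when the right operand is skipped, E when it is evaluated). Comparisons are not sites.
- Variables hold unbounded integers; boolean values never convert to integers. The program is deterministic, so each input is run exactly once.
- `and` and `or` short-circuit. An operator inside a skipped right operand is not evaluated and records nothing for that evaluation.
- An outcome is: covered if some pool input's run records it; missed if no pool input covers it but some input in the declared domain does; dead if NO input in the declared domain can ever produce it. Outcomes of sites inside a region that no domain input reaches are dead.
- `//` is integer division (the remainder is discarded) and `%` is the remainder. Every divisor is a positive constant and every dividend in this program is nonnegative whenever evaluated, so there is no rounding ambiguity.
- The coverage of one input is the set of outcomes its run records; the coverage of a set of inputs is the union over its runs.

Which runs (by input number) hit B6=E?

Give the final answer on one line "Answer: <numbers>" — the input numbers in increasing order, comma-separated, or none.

input #1 (a=5, x=9): never hits B6=E
input #2 (a=8, x=3): never hits B6=E
input #3 (a=14, x=13): never hits B6=E
input #4 (a=7, x=12): never hits B6=E
input #5 (a=4, x=12): hits B6=E
input #6 (a=11, x=3): never hits B6=E
input #7 (a=11, x=7): never hits B6=E
input #8 (a=14, x=10): never hits B6=E

Answer: 5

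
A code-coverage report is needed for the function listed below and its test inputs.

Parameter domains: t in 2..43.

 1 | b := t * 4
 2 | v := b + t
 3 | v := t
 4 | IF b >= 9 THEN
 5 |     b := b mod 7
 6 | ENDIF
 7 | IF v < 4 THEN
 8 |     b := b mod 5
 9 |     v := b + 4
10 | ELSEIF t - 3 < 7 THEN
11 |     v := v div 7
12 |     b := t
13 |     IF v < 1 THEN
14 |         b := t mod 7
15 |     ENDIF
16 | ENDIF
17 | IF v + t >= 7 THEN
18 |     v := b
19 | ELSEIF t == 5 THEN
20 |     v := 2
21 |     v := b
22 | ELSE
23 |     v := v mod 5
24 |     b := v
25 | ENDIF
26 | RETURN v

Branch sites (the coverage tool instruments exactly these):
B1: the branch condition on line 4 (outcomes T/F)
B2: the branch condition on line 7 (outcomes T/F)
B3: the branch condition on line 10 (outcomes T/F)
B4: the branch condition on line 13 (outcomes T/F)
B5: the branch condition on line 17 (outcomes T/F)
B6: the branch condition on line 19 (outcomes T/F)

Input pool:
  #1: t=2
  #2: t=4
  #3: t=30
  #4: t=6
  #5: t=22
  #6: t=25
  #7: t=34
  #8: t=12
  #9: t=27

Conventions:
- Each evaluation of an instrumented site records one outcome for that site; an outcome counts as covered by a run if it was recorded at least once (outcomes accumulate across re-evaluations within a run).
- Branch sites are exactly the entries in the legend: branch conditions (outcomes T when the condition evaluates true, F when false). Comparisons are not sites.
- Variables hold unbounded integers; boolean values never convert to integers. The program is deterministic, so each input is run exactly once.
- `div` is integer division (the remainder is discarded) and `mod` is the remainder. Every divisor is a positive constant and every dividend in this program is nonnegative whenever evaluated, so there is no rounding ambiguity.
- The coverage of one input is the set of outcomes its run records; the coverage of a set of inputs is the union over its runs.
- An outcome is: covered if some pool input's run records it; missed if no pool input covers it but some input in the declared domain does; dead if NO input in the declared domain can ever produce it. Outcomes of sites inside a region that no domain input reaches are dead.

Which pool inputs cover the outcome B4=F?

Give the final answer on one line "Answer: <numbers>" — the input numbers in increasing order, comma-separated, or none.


input #1 (t=2): misses B4=F
input #2 (t=4): misses B4=F
input #3 (t=30): misses B4=F
input #4 (t=6): misses B4=F
input #5 (t=22): misses B4=F
input #6 (t=25): misses B4=F
input #7 (t=34): misses B4=F
input #8 (t=12): misses B4=F
input #9 (t=27): misses B4=F
Answer: none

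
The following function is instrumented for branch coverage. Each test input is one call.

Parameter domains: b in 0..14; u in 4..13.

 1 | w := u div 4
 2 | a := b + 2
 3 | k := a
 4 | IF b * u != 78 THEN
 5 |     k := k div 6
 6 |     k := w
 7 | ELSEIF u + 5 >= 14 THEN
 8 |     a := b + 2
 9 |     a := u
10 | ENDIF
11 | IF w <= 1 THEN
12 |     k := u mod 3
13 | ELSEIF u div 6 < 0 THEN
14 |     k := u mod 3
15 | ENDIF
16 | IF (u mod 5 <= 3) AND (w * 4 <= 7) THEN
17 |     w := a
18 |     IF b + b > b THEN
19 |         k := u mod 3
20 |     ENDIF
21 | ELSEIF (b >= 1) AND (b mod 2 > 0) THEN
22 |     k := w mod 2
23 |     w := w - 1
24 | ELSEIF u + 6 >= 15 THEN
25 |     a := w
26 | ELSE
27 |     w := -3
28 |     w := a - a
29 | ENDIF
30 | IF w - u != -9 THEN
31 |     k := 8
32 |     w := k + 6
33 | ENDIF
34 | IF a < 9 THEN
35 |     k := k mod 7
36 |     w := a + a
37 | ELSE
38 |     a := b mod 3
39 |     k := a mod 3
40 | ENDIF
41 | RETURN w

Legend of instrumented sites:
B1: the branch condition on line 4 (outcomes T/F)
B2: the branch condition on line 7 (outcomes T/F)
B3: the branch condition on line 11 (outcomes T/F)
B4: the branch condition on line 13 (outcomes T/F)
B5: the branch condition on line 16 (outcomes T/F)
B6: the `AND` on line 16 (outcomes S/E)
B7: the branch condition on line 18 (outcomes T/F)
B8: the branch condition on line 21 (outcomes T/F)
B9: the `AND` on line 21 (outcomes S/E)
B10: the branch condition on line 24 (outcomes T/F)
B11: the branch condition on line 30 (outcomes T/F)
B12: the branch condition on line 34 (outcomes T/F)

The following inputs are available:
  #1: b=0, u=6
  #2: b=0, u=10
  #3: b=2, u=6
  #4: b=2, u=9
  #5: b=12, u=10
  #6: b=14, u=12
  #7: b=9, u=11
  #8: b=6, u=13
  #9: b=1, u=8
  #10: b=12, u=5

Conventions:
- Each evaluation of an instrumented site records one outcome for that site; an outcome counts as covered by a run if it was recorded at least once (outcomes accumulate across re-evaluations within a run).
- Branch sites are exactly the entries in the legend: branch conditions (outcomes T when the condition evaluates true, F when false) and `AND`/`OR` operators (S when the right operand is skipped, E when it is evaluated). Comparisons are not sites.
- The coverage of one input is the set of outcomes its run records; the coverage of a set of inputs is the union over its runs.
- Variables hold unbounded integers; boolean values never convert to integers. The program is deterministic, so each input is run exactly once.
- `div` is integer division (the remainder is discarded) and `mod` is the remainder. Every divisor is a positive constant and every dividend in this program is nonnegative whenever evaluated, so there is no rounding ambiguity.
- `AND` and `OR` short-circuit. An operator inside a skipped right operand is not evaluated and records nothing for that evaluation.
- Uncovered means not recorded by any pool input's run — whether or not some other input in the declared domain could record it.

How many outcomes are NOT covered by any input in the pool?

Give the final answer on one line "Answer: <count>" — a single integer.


#1 (b=0, u=6) -> covered: B1=T, B3=T, B5=T, B6=E, B7=F, B11=T, B12=T
#2 (b=0, u=10) -> covered: B1=T, B3=F, B4=F, B5=F, B6=E, B8=F, B9=S, B10=T, B11=T, B12=T
#3 (b=2, u=6) -> covered: B1=T, B3=T, B5=T, B6=E, B7=T, B11=T, B12=T
#4 (b=2, u=9) -> covered: B1=T, B3=F, B4=F, B5=F, B6=S, B8=F, B9=E, B10=T, B11=T, B12=T
#5 (b=12, u=10) -> covered: B1=T, B3=F, B4=F, B5=F, B6=E, B8=F, B9=E, B10=T, B11=T, B12=T
#6 (b=14, u=12) -> covered: B1=T, B3=F, B4=F, B5=F, B6=E, B8=F, B9=E, B10=T, B11=F, B12=T
#7 (b=9, u=11) -> covered: B1=T, B3=F, B4=F, B5=F, B6=E, B8=T, B9=E, B11=T, B12=F
#8 (b=6, u=13) -> covered: B1=F, B2=T, B3=F, B4=F, B5=F, B6=E, B8=F, B9=E, B10=T, B11=T, B12=T
#9 (b=1, u=8) -> covered: B1=T, B3=F, B4=F, B5=F, B6=E, B8=T, B9=E, B11=T, B12=T
#10 (b=12, u=5) -> covered: B1=T, B3=T, B5=T, B6=E, B7=T, B11=T, B12=F
union over the pool: B1=T, B1=F, B2=T, B3=T, B3=F, B4=F, B5=T, B5=F, B6=S, B6=E, B7=T, B7=F, B8=T, B8=F, B9=S, B9=E, B10=T, B11=T, B11=F, B12=T, B12=F
uncovered (3 of 24): B2=F, B4=T, B10=F
Answer: 3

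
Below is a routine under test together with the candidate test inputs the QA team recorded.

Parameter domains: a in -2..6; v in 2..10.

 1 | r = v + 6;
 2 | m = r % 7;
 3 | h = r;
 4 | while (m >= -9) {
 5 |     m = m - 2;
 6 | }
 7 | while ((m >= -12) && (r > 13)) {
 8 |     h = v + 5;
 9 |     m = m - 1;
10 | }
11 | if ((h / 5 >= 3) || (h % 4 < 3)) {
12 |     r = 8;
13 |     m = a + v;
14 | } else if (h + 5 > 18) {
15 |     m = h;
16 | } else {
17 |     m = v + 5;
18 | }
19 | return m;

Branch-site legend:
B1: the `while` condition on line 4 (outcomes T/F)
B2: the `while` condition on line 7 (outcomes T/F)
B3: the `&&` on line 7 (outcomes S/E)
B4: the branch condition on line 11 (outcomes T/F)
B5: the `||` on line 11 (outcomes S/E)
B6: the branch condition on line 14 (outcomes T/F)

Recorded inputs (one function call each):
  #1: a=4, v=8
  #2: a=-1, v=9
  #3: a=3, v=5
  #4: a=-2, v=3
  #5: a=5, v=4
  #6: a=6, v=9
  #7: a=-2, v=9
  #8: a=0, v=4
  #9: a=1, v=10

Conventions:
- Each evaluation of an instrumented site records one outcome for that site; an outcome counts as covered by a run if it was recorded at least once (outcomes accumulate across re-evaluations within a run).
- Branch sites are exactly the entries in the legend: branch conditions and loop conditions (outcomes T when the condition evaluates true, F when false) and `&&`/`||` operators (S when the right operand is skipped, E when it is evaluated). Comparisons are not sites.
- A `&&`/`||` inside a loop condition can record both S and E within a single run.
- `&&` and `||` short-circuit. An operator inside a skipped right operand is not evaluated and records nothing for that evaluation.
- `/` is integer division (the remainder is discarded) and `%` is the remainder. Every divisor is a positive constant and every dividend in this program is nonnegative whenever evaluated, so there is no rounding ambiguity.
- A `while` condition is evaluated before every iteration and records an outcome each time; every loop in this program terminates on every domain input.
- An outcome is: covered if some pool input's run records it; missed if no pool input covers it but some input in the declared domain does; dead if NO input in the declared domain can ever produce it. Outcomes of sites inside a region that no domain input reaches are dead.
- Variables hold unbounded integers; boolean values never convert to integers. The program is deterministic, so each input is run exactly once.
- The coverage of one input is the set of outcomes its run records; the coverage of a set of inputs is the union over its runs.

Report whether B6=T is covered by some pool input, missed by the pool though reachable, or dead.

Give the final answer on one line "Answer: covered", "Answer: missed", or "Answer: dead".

no pool input records B6=T
checking all 81 inputs in the declared domain: B6=T is never recorded -> dead

Answer: dead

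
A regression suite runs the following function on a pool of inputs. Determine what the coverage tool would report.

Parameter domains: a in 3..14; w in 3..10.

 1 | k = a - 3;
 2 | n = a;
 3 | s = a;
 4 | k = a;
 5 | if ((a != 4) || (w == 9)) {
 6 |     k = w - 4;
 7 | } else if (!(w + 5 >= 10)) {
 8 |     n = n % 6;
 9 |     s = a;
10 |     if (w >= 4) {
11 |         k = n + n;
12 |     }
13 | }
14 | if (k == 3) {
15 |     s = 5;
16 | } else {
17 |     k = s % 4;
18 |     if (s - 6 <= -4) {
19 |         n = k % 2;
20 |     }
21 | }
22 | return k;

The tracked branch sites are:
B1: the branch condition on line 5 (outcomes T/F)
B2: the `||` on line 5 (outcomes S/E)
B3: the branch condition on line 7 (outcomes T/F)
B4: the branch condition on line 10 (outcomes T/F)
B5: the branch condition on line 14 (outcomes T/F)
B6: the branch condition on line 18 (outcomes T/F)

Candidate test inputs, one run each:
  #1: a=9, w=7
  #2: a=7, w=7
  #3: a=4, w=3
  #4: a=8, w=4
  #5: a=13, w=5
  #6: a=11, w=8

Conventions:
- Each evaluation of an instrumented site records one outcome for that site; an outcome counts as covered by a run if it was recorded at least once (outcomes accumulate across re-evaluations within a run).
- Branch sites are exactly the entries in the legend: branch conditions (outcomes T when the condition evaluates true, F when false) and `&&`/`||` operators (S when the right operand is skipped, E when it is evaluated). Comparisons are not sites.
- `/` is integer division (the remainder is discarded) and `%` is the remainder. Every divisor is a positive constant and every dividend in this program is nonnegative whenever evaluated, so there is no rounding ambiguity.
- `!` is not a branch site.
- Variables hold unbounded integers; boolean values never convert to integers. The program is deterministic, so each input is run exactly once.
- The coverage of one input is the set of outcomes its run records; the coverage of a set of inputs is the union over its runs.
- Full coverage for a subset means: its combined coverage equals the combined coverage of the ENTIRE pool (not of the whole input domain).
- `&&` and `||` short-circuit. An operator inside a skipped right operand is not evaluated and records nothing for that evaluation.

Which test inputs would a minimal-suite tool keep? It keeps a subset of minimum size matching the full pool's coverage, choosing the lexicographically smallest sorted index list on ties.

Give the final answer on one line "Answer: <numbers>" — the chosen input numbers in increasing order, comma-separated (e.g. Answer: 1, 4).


input #1, a=9, w=7: events B2->S, B1->T, B5->T; outcomes B1=T, B2=S, B5=T
input #2, a=7, w=7: events B2->S, B1->T, B5->T; outcomes B1=T, B2=S, B5=T
input #3, a=4, w=3: events B2->E, B1->F, B3->T, B4->F, B5->F, B6->F; outcomes B1=F, B2=E, B3=T, B4=F, B5=F, B6=F
input #4, a=8, w=4: events B2->S, B1->T, B5->F, B6->F; outcomes B1=T, B2=S, B5=F, B6=F
input #5, a=13, w=5: events B2->S, B1->T, B5->F, B6->F; outcomes B1=T, B2=S, B5=F, B6=F
input #6, a=11, w=8: events B2->S, B1->T, B5->F, B6->F; outcomes B1=T, B2=S, B5=F, B6=F
pool-wide coverage (9 outcomes): B1=T, B1=F, B2=S, B2=E, B3=T, B4=F, B5=T, B5=F, B6=F
checked all size-1 subsets: none covers 9 outcomes (max 6/9)
size 2: inputs {1, 3} cover all 9 outcomes, and no lexicographically smaller subset of this size does
Answer: 1, 3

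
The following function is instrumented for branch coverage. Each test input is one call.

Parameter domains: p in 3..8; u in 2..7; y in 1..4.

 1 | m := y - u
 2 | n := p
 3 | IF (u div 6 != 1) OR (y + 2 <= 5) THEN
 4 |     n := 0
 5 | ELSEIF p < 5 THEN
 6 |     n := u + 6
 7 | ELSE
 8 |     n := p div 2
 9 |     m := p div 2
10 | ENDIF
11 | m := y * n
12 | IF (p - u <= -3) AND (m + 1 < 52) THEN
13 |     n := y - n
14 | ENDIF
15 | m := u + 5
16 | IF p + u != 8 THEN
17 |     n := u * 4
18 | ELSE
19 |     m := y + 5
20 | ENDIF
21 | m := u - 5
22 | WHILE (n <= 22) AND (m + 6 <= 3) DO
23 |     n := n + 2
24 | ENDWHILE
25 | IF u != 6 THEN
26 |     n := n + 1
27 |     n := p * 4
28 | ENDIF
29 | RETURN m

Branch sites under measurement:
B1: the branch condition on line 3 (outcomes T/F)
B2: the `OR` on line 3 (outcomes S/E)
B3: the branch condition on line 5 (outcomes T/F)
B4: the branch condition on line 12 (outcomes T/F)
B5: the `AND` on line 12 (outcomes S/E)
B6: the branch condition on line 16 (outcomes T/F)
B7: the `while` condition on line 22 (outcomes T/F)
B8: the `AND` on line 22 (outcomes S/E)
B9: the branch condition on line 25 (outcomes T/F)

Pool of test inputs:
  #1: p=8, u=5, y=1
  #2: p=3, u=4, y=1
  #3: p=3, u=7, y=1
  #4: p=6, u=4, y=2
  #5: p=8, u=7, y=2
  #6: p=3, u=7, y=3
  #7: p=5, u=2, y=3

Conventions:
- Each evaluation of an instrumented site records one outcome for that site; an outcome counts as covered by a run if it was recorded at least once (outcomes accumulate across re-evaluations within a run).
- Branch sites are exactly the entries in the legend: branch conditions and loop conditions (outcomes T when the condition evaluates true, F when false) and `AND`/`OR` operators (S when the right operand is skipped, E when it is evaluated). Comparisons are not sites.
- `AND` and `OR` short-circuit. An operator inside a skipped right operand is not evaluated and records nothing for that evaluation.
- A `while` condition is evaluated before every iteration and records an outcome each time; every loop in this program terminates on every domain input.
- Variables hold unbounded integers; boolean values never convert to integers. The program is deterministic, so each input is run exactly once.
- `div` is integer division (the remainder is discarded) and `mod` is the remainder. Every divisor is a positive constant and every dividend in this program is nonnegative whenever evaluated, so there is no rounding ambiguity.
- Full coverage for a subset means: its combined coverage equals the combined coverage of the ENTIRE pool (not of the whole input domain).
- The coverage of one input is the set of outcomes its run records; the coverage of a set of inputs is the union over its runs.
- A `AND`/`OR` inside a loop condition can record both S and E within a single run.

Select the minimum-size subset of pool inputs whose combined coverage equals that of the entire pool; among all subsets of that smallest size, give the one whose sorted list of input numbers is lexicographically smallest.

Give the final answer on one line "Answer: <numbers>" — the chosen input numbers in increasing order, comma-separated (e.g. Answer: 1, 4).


run #1 (p=8, u=5, y=1) runs B2->S, B1->T, B5->S, B4->F, B6->T, B8->E, B7->F, B9->T; records B1=T, B2=S, B4=F, B5=S, B6=T, B7=F, B8=E, B9=T
run #2 (p=3, u=4, y=1) runs B2->S, B1->T, B5->S, B4->F, B6->T, B8->E, B7->F, B9->T; records B1=T, B2=S, B4=F, B5=S, B6=T, B7=F, B8=E, B9=T
run #3 (p=3, u=7, y=1) runs B2->E, B1->T, B5->E, B4->T, B6->T, B8->S, B7->F, B9->T; records B1=T, B2=E, B4=T, B5=E, B6=T, B7=F, B8=S, B9=T
run #4 (p=6, u=4, y=2) runs B2->S, B1->T, B5->S, B4->F, B6->T, B8->E, B7->F, B9->T; records B1=T, B2=S, B4=F, B5=S, B6=T, B7=F, B8=E, B9=T
run #5 (p=8, u=7, y=2) runs B2->E, B1->T, B5->S, B4->F, B6->T, B8->S, B7->F, B9->T; records B1=T, B2=E, B4=F, B5=S, B6=T, B7=F, B8=S, B9=T
run #6 (p=3, u=7, y=3) runs B2->E, B1->T, B5->E, B4->T, B6->T, B8->S, B7->F, B9->T; records B1=T, B2=E, B4=T, B5=E, B6=T, B7=F, B8=S, B9=T
run #7 (p=5, u=2, y=3) runs B2->S, B1->T, B5->S, B4->F, B6->T, B8->E, B7->T, B8->E, B7->T, B8->E, B7->T, B8->E, B7->T, B8->E, ...; records B1=T, B2=S, B4=F, B5=S, B6=T, B7=T, B7=F, B8=S, B8=E, B9=T
the full pool covers 13 outcomes: B1=T, B2=S, B2=E, B4=T, B4=F, B5=S, B5=E, B6=T, B7=T, B7=F, B8=S, B8=E, B9=T
every size-1 subset falls short of the 13 outcomes (best: 10/13)
size 2: inputs {3, 7} cover all 13 outcomes, and no lexicographically smaller subset of this size does
Answer: 3, 7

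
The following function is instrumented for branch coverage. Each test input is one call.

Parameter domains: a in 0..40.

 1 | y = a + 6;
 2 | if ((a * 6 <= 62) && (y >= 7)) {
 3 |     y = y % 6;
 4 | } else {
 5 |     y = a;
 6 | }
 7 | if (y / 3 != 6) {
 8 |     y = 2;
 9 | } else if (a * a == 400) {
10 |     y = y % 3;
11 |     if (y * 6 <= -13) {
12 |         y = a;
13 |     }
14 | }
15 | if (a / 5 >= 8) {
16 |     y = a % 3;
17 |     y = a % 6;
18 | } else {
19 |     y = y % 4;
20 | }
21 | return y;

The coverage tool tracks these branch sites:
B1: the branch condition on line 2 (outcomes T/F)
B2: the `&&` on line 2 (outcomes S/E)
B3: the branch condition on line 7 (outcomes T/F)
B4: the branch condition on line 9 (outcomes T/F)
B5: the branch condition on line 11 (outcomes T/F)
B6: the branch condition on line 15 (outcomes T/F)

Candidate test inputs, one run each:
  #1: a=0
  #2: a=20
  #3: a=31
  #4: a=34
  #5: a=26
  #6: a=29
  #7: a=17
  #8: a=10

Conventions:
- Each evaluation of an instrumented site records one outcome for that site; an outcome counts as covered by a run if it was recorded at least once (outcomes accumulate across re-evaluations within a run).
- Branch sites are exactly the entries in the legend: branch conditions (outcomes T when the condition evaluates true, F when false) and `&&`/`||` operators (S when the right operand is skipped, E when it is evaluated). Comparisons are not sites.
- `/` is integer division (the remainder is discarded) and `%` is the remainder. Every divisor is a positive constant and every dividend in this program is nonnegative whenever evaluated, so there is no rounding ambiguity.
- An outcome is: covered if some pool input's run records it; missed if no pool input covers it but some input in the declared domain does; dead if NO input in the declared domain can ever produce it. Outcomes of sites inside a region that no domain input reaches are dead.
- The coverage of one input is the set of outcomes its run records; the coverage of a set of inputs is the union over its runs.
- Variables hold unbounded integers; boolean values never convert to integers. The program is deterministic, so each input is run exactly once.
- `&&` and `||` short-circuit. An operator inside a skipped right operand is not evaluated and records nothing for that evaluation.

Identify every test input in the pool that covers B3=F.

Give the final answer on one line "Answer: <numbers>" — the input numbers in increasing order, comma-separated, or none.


input #1 (a=0): misses B3=F
input #2 (a=20): covers B3=F
input #3 (a=31): misses B3=F
input #4 (a=34): misses B3=F
input #5 (a=26): misses B3=F
input #6 (a=29): misses B3=F
input #7 (a=17): misses B3=F
input #8 (a=10): misses B3=F
Answer: 2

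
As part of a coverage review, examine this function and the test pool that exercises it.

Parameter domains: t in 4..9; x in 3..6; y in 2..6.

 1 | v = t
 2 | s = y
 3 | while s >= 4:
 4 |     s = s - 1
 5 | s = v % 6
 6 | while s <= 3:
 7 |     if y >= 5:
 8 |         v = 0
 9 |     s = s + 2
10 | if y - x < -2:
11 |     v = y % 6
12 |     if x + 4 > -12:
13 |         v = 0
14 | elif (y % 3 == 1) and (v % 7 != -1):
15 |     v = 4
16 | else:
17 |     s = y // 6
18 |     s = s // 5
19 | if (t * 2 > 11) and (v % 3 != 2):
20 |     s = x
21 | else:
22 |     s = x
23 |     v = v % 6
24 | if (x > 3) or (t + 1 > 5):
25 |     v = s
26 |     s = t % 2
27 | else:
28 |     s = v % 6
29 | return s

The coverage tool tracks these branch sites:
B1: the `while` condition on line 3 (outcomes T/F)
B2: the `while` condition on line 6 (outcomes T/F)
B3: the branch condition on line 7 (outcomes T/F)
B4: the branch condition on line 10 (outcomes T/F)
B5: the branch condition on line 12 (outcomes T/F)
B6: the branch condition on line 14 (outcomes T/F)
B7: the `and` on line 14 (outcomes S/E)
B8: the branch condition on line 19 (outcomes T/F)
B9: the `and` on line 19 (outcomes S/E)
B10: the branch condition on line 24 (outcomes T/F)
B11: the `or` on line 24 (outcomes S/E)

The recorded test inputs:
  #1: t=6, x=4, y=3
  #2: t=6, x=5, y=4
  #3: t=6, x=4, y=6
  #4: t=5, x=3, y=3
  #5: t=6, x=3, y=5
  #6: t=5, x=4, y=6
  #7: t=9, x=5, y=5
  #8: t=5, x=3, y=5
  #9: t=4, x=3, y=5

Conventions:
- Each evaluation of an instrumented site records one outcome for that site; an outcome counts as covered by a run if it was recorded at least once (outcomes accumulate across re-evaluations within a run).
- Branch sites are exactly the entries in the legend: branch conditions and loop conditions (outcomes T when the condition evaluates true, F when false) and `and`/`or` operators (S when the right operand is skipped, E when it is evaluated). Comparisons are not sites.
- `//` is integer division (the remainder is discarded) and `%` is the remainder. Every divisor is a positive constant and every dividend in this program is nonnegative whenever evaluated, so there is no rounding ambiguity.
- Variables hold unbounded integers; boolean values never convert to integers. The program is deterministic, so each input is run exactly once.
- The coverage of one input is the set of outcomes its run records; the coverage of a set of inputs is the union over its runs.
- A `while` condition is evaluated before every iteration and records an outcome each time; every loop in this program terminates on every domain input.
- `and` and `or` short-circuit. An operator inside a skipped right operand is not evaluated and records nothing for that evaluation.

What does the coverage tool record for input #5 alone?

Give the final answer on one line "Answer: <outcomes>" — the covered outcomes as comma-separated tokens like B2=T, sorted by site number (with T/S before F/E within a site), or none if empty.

Event log for input #5 (t=6, x=3, y=5):
  B1->T, B1->T, B1->F, B2->T, B3->T, B2->T, B3->T, B2->F, B4->F, B7->S
  B6->F, B9->E, B8->T, B11->E, B10->T
distinct outcomes covered: B1=T, B1=F, B2=T, B2=F, B3=T, B4=F, B6=F, B7=S, B8=T, B9=E, B10=T, B11=E

Answer: B1=T, B1=F, B2=T, B2=F, B3=T, B4=F, B6=F, B7=S, B8=T, B9=E, B10=T, B11=E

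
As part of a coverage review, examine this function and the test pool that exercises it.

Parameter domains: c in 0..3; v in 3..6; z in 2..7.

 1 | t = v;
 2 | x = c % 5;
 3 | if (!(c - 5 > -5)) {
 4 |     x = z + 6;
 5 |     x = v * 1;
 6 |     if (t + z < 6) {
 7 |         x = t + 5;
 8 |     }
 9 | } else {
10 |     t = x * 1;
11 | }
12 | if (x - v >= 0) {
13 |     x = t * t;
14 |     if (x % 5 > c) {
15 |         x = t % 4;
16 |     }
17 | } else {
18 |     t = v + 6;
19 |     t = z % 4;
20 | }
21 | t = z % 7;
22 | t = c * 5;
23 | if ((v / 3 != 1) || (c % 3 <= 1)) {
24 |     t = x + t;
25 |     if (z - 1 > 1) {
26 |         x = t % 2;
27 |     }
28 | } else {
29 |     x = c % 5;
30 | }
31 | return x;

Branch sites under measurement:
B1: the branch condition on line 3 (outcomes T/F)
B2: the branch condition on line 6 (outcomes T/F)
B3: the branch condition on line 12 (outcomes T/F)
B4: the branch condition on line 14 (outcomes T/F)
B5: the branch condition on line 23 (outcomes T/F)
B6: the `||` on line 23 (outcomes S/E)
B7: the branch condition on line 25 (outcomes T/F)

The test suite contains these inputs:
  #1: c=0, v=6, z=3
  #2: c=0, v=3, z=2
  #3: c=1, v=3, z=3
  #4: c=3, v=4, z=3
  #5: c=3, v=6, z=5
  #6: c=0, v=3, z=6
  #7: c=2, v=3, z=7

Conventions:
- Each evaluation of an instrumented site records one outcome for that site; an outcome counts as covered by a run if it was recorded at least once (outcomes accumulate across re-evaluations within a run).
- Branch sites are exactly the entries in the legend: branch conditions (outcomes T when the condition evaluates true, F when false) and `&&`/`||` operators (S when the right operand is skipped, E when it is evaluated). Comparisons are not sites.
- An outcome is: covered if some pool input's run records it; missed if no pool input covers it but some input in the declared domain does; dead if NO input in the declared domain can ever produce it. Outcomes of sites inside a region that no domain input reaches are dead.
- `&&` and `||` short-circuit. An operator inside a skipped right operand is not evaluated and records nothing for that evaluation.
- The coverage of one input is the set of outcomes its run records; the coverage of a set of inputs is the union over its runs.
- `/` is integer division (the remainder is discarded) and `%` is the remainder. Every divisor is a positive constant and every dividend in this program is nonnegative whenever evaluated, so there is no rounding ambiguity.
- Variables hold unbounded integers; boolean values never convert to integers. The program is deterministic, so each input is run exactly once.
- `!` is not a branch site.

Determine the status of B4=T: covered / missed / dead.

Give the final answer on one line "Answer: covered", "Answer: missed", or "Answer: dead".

B4=T is recorded by pool input(s) 1, 2, 6 -> covered

Answer: covered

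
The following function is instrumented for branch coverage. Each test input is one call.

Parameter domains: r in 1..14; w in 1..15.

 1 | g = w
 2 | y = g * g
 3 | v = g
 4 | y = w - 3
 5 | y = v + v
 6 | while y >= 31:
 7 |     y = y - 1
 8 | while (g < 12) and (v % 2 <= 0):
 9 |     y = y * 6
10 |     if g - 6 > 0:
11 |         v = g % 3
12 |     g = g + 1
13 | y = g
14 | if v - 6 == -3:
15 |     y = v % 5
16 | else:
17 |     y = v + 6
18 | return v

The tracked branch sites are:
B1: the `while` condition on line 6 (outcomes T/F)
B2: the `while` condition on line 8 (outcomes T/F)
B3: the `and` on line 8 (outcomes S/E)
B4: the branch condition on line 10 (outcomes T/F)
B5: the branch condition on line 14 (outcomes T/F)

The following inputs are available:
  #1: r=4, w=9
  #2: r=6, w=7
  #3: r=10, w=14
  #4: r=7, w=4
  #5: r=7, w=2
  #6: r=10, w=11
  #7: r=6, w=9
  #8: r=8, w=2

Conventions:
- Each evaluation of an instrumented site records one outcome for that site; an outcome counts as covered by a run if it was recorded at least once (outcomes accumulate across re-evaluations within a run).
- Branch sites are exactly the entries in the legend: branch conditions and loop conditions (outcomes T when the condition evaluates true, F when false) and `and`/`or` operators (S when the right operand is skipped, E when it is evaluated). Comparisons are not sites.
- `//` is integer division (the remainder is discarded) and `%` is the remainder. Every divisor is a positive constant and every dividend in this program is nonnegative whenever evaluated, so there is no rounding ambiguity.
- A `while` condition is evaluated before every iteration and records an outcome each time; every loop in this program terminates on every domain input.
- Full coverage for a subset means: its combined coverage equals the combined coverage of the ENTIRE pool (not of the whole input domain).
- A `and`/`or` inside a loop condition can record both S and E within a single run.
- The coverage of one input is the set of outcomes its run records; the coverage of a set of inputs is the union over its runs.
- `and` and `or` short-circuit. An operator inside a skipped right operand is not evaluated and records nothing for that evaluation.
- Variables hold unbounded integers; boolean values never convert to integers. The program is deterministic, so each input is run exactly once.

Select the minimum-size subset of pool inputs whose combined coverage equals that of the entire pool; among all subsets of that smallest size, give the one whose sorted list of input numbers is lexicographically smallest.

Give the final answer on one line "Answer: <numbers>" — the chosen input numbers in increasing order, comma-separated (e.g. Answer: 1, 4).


input #1 (r=4, w=9): events B1->F, B3->E, B2->F, B5->F; covers B1=F, B2=F, B3=E, B5=F
input #2 (r=6, w=7): events B1->F, B3->E, B2->F, B5->F; covers B1=F, B2=F, B3=E, B5=F
input #3 (r=10, w=14): events B1->F, B3->S, B2->F, B5->F; covers B1=F, B2=F, B3=S, B5=F
input #4 (r=7, w=4): events B1->F, B3->E, B2->T, B4->F, B3->E, B2->T, B4->F, B3->E, B2->T, B4->F, B3->E, B2->T, B4->T, B3->E, ...; covers B1=F, B2=T, B2=F, B3=E, B4=T, B4=F, B5=F
input #5 (r=7, w=2): events B1->F, B3->E, B2->T, B4->F, B3->E, B2->T, B4->F, B3->E, B2->T, B4->F, B3->E, B2->T, B4->F, B3->E, ...; covers B1=F, B2=T, B2=F, B3=E, B4=T, B4=F, B5=F
input #6 (r=10, w=11): events B1->F, B3->E, B2->F, B5->F; covers B1=F, B2=F, B3=E, B5=F
input #7 (r=6, w=9): events B1->F, B3->E, B2->F, B5->F; covers B1=F, B2=F, B3=E, B5=F
input #8 (r=8, w=2): events B1->F, B3->E, B2->T, B4->F, B3->E, B2->T, B4->F, B3->E, B2->T, B4->F, B3->E, B2->T, B4->F, B3->E, ...; covers B1=F, B2=T, B2=F, B3=E, B4=T, B4=F, B5=F
together the pool reaches 8 outcomes: B1=F, B2=T, B2=F, B3=S, B3=E, B4=T, B4=F, B5=F
checked all size-1 subsets: none covers 8 outcomes (max 7/8)
size 2: inputs {3, 4} cover all 8 outcomes, and no lexicographically smaller subset of this size does
Answer: 3, 4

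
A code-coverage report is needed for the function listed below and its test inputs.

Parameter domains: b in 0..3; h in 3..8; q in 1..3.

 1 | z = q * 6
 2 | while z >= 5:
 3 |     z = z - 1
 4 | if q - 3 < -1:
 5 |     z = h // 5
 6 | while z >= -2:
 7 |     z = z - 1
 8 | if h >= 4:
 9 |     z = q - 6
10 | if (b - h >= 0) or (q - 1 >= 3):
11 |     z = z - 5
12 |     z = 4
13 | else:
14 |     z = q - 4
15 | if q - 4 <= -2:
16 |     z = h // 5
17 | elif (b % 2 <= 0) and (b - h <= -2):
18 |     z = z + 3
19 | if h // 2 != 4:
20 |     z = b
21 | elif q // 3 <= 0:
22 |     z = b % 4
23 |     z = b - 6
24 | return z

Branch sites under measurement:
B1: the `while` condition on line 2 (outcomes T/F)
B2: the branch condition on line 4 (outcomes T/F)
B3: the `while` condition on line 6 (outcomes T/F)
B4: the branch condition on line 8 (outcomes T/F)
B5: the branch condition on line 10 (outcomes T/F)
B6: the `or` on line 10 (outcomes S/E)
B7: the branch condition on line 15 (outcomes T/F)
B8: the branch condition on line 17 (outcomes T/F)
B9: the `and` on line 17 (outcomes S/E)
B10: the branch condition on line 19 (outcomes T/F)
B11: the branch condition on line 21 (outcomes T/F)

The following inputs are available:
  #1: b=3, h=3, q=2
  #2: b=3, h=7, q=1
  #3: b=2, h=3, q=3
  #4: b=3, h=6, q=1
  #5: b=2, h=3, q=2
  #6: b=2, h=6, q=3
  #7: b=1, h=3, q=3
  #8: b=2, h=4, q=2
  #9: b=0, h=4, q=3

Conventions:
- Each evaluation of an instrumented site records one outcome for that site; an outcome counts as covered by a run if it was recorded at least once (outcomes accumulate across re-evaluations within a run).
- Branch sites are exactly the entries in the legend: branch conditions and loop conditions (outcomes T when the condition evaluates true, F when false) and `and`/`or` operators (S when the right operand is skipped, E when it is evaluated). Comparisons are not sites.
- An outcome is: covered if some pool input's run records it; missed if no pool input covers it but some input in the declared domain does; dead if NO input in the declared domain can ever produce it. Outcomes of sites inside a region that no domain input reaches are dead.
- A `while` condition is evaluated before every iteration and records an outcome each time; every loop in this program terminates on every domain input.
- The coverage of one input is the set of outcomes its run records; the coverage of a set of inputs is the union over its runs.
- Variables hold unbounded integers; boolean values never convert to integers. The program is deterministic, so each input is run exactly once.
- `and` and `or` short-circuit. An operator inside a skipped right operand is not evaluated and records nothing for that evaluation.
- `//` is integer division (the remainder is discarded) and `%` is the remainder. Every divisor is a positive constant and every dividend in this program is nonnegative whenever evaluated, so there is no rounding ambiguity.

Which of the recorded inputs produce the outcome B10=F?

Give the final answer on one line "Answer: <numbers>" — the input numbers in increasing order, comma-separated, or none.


input #1 (b=3, h=3, q=2): does not record B10=F
input #2 (b=3, h=7, q=1): does not record B10=F
input #3 (b=2, h=3, q=3): does not record B10=F
input #4 (b=3, h=6, q=1): does not record B10=F
input #5 (b=2, h=3, q=2): does not record B10=F
input #6 (b=2, h=6, q=3): does not record B10=F
input #7 (b=1, h=3, q=3): does not record B10=F
input #8 (b=2, h=4, q=2): does not record B10=F
input #9 (b=0, h=4, q=3): does not record B10=F
Answer: none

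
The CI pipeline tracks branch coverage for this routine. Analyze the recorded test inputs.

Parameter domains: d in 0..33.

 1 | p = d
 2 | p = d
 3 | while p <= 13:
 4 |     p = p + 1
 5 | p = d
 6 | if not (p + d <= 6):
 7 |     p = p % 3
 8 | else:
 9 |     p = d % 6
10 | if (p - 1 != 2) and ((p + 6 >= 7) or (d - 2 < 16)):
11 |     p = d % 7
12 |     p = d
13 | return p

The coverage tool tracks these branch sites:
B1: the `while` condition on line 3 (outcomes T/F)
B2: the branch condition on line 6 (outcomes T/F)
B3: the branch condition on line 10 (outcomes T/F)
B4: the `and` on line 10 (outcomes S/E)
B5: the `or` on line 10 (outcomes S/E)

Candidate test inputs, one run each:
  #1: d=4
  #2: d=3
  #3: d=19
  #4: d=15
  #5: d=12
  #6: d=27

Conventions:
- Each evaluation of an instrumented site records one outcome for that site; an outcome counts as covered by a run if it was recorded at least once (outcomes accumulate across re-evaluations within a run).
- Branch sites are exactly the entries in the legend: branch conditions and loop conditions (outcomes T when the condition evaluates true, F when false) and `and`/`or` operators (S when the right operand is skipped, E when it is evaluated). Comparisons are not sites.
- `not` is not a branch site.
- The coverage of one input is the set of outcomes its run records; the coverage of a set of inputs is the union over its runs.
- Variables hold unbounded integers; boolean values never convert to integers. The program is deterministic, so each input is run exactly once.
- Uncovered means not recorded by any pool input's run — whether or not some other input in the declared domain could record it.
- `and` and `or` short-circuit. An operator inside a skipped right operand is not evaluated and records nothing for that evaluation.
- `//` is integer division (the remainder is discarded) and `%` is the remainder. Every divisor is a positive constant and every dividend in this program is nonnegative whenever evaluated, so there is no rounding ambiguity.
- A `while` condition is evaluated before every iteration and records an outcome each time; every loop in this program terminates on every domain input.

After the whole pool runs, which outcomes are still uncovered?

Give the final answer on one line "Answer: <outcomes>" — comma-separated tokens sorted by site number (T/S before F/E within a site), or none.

input #1, d=4: outcomes B1=T, B1=F, B2=T, B3=T, B4=E, B5=S
input #2, d=3: outcomes B1=T, B1=F, B2=F, B3=F, B4=S
input #3, d=19: outcomes B1=F, B2=T, B3=T, B4=E, B5=S
input #4, d=15: outcomes B1=F, B2=T, B3=T, B4=E, B5=E
input #5, d=12: outcomes B1=T, B1=F, B2=T, B3=T, B4=E, B5=E
input #6, d=27: outcomes B1=F, B2=T, B3=F, B4=E, B5=E
union over the pool: B1=T, B1=F, B2=T, B2=F, B3=T, B3=F, B4=S, B4=E, B5=S, B5=E
uncovered (0 of 10): none

Answer: none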